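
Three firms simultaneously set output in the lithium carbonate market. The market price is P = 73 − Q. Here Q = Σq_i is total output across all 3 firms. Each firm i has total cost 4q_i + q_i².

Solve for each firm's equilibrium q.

11.5

A representative firm's profit is π_i = q_i(73 − Q) − 4q_i − q_i², with Q = q_i + Σ_{j≠i} q_j.
First-order condition: 69 − 4q_i − Σ_{j≠i} q_j = 0.
In a symmetric equilibrium every firm chooses the same q, so Σ_{j≠i} q_j = 2q. The condition becomes 69 − 6q = 0, giving q = 69/6 = 11.5.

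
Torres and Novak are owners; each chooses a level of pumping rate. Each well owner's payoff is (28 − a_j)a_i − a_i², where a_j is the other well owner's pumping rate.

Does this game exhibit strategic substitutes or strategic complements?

Torres's payoff is (28 − a_N)a_T − a_T².
∂π/∂a_T = 28 − a_N − 2a_T = 0, so a_T = 14 − 0.5a_N.
The best-response slope da_T/da_N = −0.5 < 0: the reaction function is downward-sloping, so the choices are strategic substitutes.

strategic substitutes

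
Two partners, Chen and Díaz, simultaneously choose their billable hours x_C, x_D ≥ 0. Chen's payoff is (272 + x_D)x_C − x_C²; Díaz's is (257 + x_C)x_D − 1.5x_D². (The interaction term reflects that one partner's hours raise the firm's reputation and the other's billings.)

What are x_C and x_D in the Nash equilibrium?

Expanding Chen's payoff: 272x_C + x_Dx_C − x_C².
∂π/∂x_C = 272 + x_D − 2x_C = 0, so x_C = 136 + 0.5x_D.
Likewise for Díaz: x_D = 257/3 + (1/3)x_C.
Solving the two reaction functions simultaneously: (1 − (0.5)(1/3))x_C = 136 + 0.5·(257/3), so (5/6)x_C = 1073/6 and x_C = 214.6.
Then x_D = 257/3 + (1/3)·214.6 = 157.2.

214.6, 157.2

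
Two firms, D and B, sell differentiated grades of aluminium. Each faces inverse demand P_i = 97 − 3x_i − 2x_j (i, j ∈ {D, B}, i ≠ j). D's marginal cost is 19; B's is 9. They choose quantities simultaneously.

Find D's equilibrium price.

Firm D's profit: π = x_D(97 − 3x_D − 2x_B) − 19x_D.
∂π/∂x_D = 78 − 6x_D − 2x_B = 0 ⇒ x_D = 13 − (1/3)x_B.
Similarly x_B = 44/3 − (1/3)x_D.
Plugging x_B into D's best response: x_D = 13 − (1/3)(44/3 − (1/3)x_D) ⇒ (8/9)x_D = 73/9, so x_D = 9.125.
Then x_B = 44/3 − (1/3)·9.125 = 11.625.
P_D = 97 − 3·9.125 − 2·11.625 = 46.375.

46.375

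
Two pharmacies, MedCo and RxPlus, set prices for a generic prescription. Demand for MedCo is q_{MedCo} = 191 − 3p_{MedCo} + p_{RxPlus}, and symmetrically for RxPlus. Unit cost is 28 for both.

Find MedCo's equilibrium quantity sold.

MedCo's profit: π = (p_{MedCo} − 28)(191 − 3p_{MedCo} + p_{RxPlus}).
∂π/∂p_{MedCo} = 275 − 6p_{MedCo} + p_{RxPlus} = 0 ⇒ p_{MedCo} = 275/6 + (1/6)p_{RxPlus}.
Setting p_{MedCo} = p_{RxPlus} in the reaction function: p_{MedCo} = 275/6 + (1/6)p_{MedCo}, so p_{MedCo} = (275/6) / (5/6) = 55.
q_{MedCo} = 191 − 3·55 + 55 = 81.

81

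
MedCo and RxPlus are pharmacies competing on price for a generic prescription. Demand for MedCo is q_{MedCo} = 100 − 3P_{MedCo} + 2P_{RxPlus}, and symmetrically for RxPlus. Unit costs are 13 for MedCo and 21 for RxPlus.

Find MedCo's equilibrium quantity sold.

MedCo's profit: π = (P_{MedCo} − 13)(100 − 3P_{MedCo} + 2P_{RxPlus}).
∂π/∂P_{MedCo} = 139 − 6P_{MedCo} + 2P_{RxPlus} = 0 ⇒ P_{MedCo} = 139/6 + (1/3)P_{RxPlus}.
Similarly P_{RxPlus} = 163/6 + (1/3)P_{MedCo}.
Solving the two reaction functions simultaneously: (1 − (1/3)(1/3))P_{MedCo} = 139/6 + (1/3)·(163/6), so (8/9)P_{MedCo} = 290/9 and P_{MedCo} = 36.25.
Then P_{RxPlus} = 163/6 + (1/3)·36.25 = 39.25.
q_{MedCo} = 100 − 3·36.25 + 2·39.25 = 69.75.

69.75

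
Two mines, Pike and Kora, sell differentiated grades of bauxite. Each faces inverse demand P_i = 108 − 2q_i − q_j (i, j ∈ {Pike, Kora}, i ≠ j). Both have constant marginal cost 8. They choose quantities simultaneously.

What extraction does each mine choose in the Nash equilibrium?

Mine Pike's profit: π = q_{Pike}(108 − 2q_{Pike} − q_{Kora}) − 8q_{Pike}.
∂π/∂q_{Pike} = 100 − 4q_{Pike} − q_{Kora} = 0 ⇒ q_{Pike} = 25 − 0.25q_{Kora}.
Setting q_{Pike} = q_{Kora} in the reaction function: q_{Pike} = 25 − 0.25q_{Pike}, so q_{Pike} = 25 / 1.25 = 20.

20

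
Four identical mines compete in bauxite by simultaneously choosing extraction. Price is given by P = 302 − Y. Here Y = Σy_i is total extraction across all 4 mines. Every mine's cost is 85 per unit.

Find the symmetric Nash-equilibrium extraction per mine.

43.4

A representative mine's profit is π_i = y_i(302 − Y) − 85y_i, with Y = y_i + Σ_{j≠i} y_j.
First-order condition: 217 − 2y_i − Σ_{j≠i} y_j = 0.
In a symmetric equilibrium every mine chooses the same y, so Σ_{j≠i} y_j = 3y. The condition becomes 217 − 5y = 0, giving y = 217/5 = 43.4.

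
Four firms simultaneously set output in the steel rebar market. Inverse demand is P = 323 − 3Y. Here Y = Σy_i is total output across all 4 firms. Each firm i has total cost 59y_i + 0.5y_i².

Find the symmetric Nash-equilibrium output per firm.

A representative firm's profit is π_i = y_i(323 − 3Y) − 59y_i − 0.5y_i², with Y = y_i + Σ_{j≠i} y_j.
First-order condition: 264 − 7y_i − 3Σ_{j≠i} y_j = 0.
Imposing symmetry (y_j = y for all j) turns Σ_{j≠i} y_j into 3y, so 264 = 16y and y = 16.5.

16.5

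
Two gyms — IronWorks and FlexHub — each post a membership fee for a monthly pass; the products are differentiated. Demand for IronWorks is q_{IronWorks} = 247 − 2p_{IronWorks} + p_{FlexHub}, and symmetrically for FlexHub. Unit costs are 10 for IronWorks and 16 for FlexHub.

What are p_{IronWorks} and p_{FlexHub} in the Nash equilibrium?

89.8, 92.2

IronWorks's profit: π = (p_{IronWorks} − 10)(247 − 2p_{IronWorks} + p_{FlexHub}).
∂π/∂p_{IronWorks} = 267 − 4p_{IronWorks} + p_{FlexHub} = 0 ⇒ p_{IronWorks} = 66.75 + 0.25p_{FlexHub}.
Similarly p_{FlexHub} = 69.75 + 0.25p_{IronWorks}.
Plugging p_{FlexHub} into IronWorks's best response: p_{IronWorks} = 66.75 + 0.25(69.75 + 0.25p_{IronWorks}) ⇒ 0.9375p_{IronWorks} = 84.1875, so p_{IronWorks} = 89.8.
Then p_{FlexHub} = 69.75 + 0.25·89.8 = 92.2.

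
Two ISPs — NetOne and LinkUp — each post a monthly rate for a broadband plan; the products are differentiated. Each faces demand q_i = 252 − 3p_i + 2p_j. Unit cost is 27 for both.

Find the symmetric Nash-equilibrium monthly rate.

83.25

NetOne's profit: π = (p_{NetOne} − 27)(252 − 3p_{NetOne} + 2p_{LinkUp}).
∂π/∂p_{NetOne} = 333 − 6p_{NetOne} + 2p_{LinkUp} = 0 ⇒ p_{NetOne} = 55.5 + (1/3)p_{LinkUp}.
Setting p_{NetOne} = p_{LinkUp} in the reaction function: p_{NetOne} = 55.5 + (1/3)p_{NetOne}, so p_{NetOne} = 55.5 / (2/3) = 83.25.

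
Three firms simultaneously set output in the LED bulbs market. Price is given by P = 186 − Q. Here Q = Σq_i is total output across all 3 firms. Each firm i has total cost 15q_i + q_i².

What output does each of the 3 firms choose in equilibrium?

28.5

A representative firm's profit is π_i = q_i(186 − Q) − 15q_i − q_i², with Q = q_i + Σ_{j≠i} q_j.
First-order condition: 171 − 4q_i − Σ_{j≠i} q_j = 0.
With identical firms, set every q_j = q: then 171 − 4q − 2q = 0, i.e. q = 171/6 = 28.5.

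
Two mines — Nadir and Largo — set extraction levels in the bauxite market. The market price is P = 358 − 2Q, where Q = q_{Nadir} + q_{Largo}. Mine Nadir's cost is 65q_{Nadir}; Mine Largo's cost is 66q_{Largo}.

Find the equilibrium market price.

Mine Nadir's profit: π = q_{Nadir}(358 − 2(q_{Nadir} + q_{Largo})) − 65q_{Nadir}.
∂π/∂q_{Nadir} = 293 − 4q_{Nadir} − 2q_{Largo} = 0, so q_{Nadir} = 73.25 − 0.5q_{Largo}.
By the same steps for Largo: q_{Largo} = 73 − 0.5q_{Nadir}.
Plugging q_{Largo} into Nadir's best response: q_{Nadir} = 73.25 − 0.5(73 − 0.5q_{Nadir}) ⇒ 0.75q_{Nadir} = 36.75, so q_{Nadir} = 49.
Then q_{Largo} = 73 − 0.5·49 = 48.5.
Equilibrium price: P = 358 − 2·97.5 = 163.

163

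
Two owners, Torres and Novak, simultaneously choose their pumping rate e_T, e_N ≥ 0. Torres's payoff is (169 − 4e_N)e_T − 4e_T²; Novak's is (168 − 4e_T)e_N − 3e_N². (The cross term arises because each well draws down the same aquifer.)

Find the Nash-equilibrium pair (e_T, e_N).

Expanding Torres's payoff: 169e_T − 4e_Ne_T − 4e_T².
∂π/∂e_T = 169 − 4e_N − 8e_T = 0, so e_T = 21.125 − 0.5e_N.
Likewise for Novak: e_N = 28 − (2/3)e_T.
Substituting the second reaction function into the first: e_T = 21.125 − 0.5(28 − (2/3)e_T), which gives (2/3)e_T = 7.125 ⇒ e_T = 10.6875.
Then e_N = 28 − (2/3)·10.6875 = 20.875.

10.6875, 20.875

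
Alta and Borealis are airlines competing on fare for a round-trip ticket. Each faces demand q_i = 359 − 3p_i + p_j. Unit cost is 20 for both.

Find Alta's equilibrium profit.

Alta's profit: π = (p_{Alta} − 20)(359 − 3p_{Alta} + p_{Borealis}).
∂π/∂p_{Alta} = 419 − 6p_{Alta} + p_{Borealis} = 0 ⇒ p_{Alta} = 419/6 + (1/6)p_{Borealis}.
Setting p_{Alta} = p_{Borealis} in the reaction function: p_{Alta} = 419/6 + (1/6)p_{Alta}, so p_{Alta} = (419/6) / (5/6) = 83.8.
q_{Alta} = 359 − 3·83.8 + 83.8 = 191.4.
Profit = (83.8 − 20)·191.4 = 12211.32.

12211.32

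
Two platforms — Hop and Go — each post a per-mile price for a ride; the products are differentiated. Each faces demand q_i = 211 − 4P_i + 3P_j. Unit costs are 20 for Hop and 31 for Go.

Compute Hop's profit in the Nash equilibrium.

Hop's profit: π = (P_{Hop} − 20)(211 − 4P_{Hop} + 3P_{Go}).
∂π/∂P_{Hop} = 291 − 8P_{Hop} + 3P_{Go} = 0 ⇒ P_{Hop} = 36.375 + 0.375P_{Go}.
Similarly P_{Go} = 41.875 + 0.375P_{Hop}.
Substituting the second reaction function into the first: P_{Hop} = 36.375 + 0.375(41.875 + 0.375P_{Hop}), which gives (55/64)P_{Hop} = 3333/64 ⇒ P_{Hop} = 60.6.
Then P_{Go} = 41.875 + 0.375·60.6 = 64.6.
q_{Hop} = 211 − 4·60.6 + 3·64.6 = 162.4.
Profit = (60.6 − 20)·162.4 = 6593.44.

6593.44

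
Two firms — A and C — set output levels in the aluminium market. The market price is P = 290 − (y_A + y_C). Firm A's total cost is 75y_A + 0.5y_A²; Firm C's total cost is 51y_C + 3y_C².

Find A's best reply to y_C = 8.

69

Firm A's profit: π = y_A(290 − (y_A + y_C)) − 75y_A − 0.5y_A².
∂π/∂y_A = 215 − 3y_A − y_C = 0, so y_A = 215/3 − (1/3)y_C.
At y_C = 8: y_A = 215/3 − (1/3)·8 = 69.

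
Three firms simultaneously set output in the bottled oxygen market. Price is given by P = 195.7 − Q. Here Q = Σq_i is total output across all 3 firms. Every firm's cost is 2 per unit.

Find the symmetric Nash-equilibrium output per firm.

A representative firm's profit is π_i = q_i(195.7 − Q) − 2q_i, with Q = q_i + Σ_{j≠i} q_j.
First-order condition: 193.7 − 2q_i − Σ_{j≠i} q_j = 0.
With identical firms, set every q_j = q: then 193.7 − 2q − 2q = 0, i.e. q = 193.7/4 = 48.425.

48.425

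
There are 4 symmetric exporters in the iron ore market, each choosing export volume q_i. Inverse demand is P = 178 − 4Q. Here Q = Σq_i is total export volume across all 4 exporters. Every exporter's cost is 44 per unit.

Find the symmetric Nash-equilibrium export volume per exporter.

A representative exporter's profit is π_i = q_i(178 − 4Q) − 44q_i, with Q = q_i + Σ_{j≠i} q_j.
First-order condition: 134 − 8q_i − 4Σ_{j≠i} q_j = 0.
With identical exporters, set every q_j = q: then 134 − 8q − 12q = 0, i.e. q = 134/20 = 6.7.

6.7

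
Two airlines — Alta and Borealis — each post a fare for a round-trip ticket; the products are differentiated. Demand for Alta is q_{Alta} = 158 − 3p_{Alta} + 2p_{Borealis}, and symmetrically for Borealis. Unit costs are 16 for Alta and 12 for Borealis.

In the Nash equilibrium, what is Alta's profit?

3622.6875

Alta's profit: π = (p_{Alta} − 16)(158 − 3p_{Alta} + 2p_{Borealis}).
∂π/∂p_{Alta} = 206 − 6p_{Alta} + 2p_{Borealis} = 0 ⇒ p_{Alta} = 103/3 + (1/3)p_{Borealis}.
Similarly p_{Borealis} = 97/3 + (1/3)p_{Alta}.
Solving the two reaction functions simultaneously: (1 − (1/3)(1/3))p_{Alta} = 103/3 + (1/3)·(97/3), so (8/9)p_{Alta} = 406/9 and p_{Alta} = 50.75.
Then p_{Borealis} = 97/3 + (1/3)·50.75 = 49.25.
q_{Alta} = 158 − 3·50.75 + 2·49.25 = 104.25.
Profit = (50.75 − 16)·104.25 = 3622.6875.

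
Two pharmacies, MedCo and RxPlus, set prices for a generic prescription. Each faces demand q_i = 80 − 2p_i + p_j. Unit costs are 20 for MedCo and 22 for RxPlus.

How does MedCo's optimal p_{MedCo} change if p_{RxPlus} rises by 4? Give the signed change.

1

MedCo's profit: π = (p_{MedCo} − 20)(80 − 2p_{MedCo} + p_{RxPlus}).
∂π/∂p_{MedCo} = 120 − 4p_{MedCo} + p_{RxPlus} = 0 ⇒ p_{MedCo} = 30 + 0.25p_{RxPlus}.
The reaction-function slope is 0.25, so a 4-unit rise in p_{RxPlus} moves p_{MedCo} by 0.25 × 4 = 1. MedCo's best response rises — the actions are strategic complements.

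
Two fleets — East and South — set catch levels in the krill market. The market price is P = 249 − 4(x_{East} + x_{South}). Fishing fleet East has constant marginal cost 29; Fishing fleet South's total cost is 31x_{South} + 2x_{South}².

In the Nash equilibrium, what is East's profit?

1953.64

Fishing fleet East's profit: π = x_{East}(249 − 4(x_{East} + x_{South})) − 29x_{East}.
∂π/∂x_{East} = 220 − 8x_{East} − 4x_{South} = 0, so x_{East} = 27.5 − 0.5x_{South}.
For South: ∂π/∂x_{South} = 218 − 12x_{South} − 4x_{East} = 0 ⇒ x_{South} = 109/6 − (1/3)x_{East}.
Substituting the second reaction function into the first: x_{East} = 27.5 − 0.5(109/6 − (1/3)x_{East}), which gives (5/6)x_{East} = 221/12 ⇒ x_{East} = 22.1.
Then x_{South} = 109/6 − (1/3)·22.1 = 10.8.
Price P = 249 − 4·32.9 = 117.4.
East's profit: (117.4 − 29)·22.1 = 1953.64.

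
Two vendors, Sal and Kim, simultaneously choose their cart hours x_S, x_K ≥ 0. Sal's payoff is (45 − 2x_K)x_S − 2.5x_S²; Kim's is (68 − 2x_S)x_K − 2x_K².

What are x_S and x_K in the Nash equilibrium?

2.75, 15.625

Expanding Sal's payoff: 45x_S − 2x_Kx_S − 2.5x_S².
∂π/∂x_S = 45 − 2x_K − 5x_S = 0, so x_S = 9 − 0.4x_K.
Likewise for Kim: x_K = 17 − 0.5x_S.
Substituting the second reaction function into the first: x_S = 9 − 0.4(17 − 0.5x_S), which gives 0.8x_S = 2.2 ⇒ x_S = 2.75.
Then x_K = 17 − 0.5·2.75 = 15.625.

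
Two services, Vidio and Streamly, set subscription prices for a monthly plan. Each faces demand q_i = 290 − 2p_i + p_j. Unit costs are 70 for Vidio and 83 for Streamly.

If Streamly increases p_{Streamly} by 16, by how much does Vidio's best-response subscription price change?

Vidio's profit: π = (p_{Vidio} − 70)(290 − 2p_{Vidio} + p_{Streamly}).
∂π/∂p_{Vidio} = 430 − 4p_{Vidio} + p_{Streamly} = 0 ⇒ p_{Vidio} = 107.5 + 0.25p_{Streamly}.
The reaction-function slope is 0.25, so a 16-unit rise in p_{Streamly} moves p_{Vidio} by 0.25 × 16 = 4. Vidio's best response rises — the actions are strategic complements.

4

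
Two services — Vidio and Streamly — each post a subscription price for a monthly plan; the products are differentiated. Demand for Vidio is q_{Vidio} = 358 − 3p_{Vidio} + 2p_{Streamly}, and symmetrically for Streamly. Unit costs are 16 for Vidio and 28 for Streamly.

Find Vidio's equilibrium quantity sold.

Vidio's profit: π = (p_{Vidio} − 16)(358 − 3p_{Vidio} + 2p_{Streamly}).
∂π/∂p_{Vidio} = 406 − 6p_{Vidio} + 2p_{Streamly} = 0 ⇒ p_{Vidio} = 203/3 + (1/3)p_{Streamly}.
Similarly p_{Streamly} = 221/3 + (1/3)p_{Vidio}.
Substituting the second reaction function into the first: p_{Vidio} = 203/3 + (1/3)(221/3 + (1/3)p_{Vidio}), which gives (8/9)p_{Vidio} = 830/9 ⇒ p_{Vidio} = 103.75.
Then p_{Streamly} = 221/3 + (1/3)·103.75 = 108.25.
q_{Vidio} = 358 − 3·103.75 + 2·108.25 = 263.25.

263.25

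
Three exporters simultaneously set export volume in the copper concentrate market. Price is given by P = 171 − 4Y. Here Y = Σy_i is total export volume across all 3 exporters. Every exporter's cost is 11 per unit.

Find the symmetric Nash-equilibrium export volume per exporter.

10

A representative exporter's profit is π_i = y_i(171 − 4Y) − 11y_i, with Y = y_i + Σ_{j≠i} y_j.
First-order condition: 160 − 8y_i − 4Σ_{j≠i} y_j = 0.
In a symmetric equilibrium every exporter chooses the same y, so Σ_{j≠i} y_j = 2y. The condition becomes 160 − 16y = 0, giving y = 160/16 = 10.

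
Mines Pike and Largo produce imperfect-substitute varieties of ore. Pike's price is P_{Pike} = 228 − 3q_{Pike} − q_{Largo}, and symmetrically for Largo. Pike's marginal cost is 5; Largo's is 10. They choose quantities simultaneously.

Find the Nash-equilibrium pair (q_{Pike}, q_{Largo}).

32, 31

Mine Pike's profit: π = q_{Pike}(228 − 3q_{Pike} − q_{Largo}) − 5q_{Pike}.
∂π/∂q_{Pike} = 223 − 6q_{Pike} − q_{Largo} = 0 ⇒ q_{Pike} = 223/6 − (1/6)q_{Largo}.
Similarly q_{Largo} = 109/3 − (1/6)q_{Pike}.
Substituting the second reaction function into the first: q_{Pike} = 223/6 − (1/6)(109/3 − (1/6)q_{Pike}), which gives (35/36)q_{Pike} = 280/9 ⇒ q_{Pike} = 32.
Then q_{Largo} = 109/3 − (1/6)·32 = 31.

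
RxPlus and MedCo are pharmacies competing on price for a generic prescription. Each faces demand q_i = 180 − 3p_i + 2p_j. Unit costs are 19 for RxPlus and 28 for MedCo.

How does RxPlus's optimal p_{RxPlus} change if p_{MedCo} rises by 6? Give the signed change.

RxPlus's profit: π = (p_{RxPlus} − 19)(180 − 3p_{RxPlus} + 2p_{MedCo}).
∂π/∂p_{RxPlus} = 237 − 6p_{RxPlus} + 2p_{MedCo} = 0 ⇒ p_{RxPlus} = 39.5 + (1/3)p_{MedCo}.
The reaction-function slope is 1/3, so a 6-unit rise in p_{MedCo} moves p_{RxPlus} by 1/3 × 6 = 2. RxPlus's best response rises — the actions are strategic complements.

2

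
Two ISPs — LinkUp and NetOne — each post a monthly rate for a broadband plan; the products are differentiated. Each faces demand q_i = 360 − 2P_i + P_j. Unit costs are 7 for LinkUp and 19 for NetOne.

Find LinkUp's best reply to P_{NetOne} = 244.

154.5

LinkUp's profit: π = (P_{LinkUp} − 7)(360 − 2P_{LinkUp} + P_{NetOne}).
∂π/∂P_{LinkUp} = 374 − 4P_{LinkUp} + P_{NetOne} = 0 ⇒ P_{LinkUp} = 93.5 + 0.25P_{NetOne}.
At P_{NetOne} = 244: P_{LinkUp} = 93.5 + 0.25·244 = 154.5.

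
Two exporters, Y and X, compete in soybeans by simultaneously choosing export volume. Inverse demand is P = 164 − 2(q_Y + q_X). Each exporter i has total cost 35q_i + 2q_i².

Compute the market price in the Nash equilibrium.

112.4

Exporter Y's profit: π = q_Y(164 − 2(q_Y + q_X)) − 35q_Y − 2q_Y².
∂π/∂q_Y = 129 − 8q_Y − 2q_X = 0, so q_Y = 16.125 − 0.25q_X.
The game is symmetric, so in equilibrium q_X = q_Y: the reaction function gives 1.25q_Y = 16.125, hence q_Y = 12.9.
Equilibrium price: P = 164 − 2·25.8 = 112.4.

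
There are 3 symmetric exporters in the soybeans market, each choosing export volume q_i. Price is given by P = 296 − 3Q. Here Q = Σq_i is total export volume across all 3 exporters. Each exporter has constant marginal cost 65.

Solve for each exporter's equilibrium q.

19.25

A representative exporter's profit is π_i = q_i(296 − 3Q) − 65q_i, with Q = q_i + Σ_{j≠i} q_j.
First-order condition: 231 − 6q_i − 3Σ_{j≠i} q_j = 0.
With identical exporters, set every q_j = q: then 231 − 6q − 6q = 0, i.e. q = 231/12 = 19.25.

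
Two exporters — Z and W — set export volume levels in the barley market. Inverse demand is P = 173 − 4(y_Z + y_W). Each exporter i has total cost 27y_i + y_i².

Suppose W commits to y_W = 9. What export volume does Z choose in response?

Exporter Z's profit: π = y_Z(173 − 4(y_Z + y_W)) − 27y_Z − y_Z².
∂π/∂y_Z = 146 − 10y_Z − 4y_W = 0, so y_Z = 14.6 − 0.4y_W.
At y_W = 9: y_Z = 14.6 − 0.4·9 = 11.

11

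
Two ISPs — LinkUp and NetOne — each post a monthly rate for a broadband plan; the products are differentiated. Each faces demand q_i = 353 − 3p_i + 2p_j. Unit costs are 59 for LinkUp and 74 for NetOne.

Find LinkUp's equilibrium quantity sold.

LinkUp's profit: π = (p_{LinkUp} − 59)(353 − 3p_{LinkUp} + 2p_{NetOne}).
∂π/∂p_{LinkUp} = 530 − 6p_{LinkUp} + 2p_{NetOne} = 0 ⇒ p_{LinkUp} = 265/3 + (1/3)p_{NetOne}.
Similarly p_{NetOne} = 575/6 + (1/3)p_{LinkUp}.
Solving the two reaction functions simultaneously: (1 − (1/3)(1/3))p_{LinkUp} = 265/3 + (1/3)·(575/6), so (8/9)p_{LinkUp} = 2165/18 and p_{LinkUp} = 135.3125.
Then p_{NetOne} = 575/6 + (1/3)·135.3125 = 140.9375.
q_{LinkUp} = 353 − 3·135.3125 + 2·140.9375 = 228.9375.

228.9375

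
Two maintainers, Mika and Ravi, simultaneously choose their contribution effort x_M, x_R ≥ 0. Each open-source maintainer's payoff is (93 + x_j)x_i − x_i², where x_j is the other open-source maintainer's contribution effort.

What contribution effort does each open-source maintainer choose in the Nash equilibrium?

93

Mika's payoff is (93 + x_R)x_M − x_M².
∂π/∂x_M = 93 + x_R − 2x_M = 0, so x_M = 46.5 + 0.5x_R.
The game is symmetric, so in equilibrium x_R = x_M: the reaction function gives 0.5x_M = 46.5, hence x_M = 93.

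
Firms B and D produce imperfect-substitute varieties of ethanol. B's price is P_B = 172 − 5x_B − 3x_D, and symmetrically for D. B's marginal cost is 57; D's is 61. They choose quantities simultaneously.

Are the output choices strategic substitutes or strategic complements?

Firm B's profit: π = x_B(172 − 5x_B − 3x_D) − 57x_B.
∂π/∂x_B = 115 − 10x_B − 3x_D = 0 ⇒ x_B = 11.5 − 0.3x_D.
The best-response slope dx_B/dx_D = −0.3 < 0: the reaction function is downward-sloping, so the choices are strategic substitutes.

strategic substitutes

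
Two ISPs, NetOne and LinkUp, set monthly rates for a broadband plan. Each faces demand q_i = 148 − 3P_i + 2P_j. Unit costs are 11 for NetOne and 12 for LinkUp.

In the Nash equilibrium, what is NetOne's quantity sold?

103.3125

NetOne's profit: π = (P_{NetOne} − 11)(148 − 3P_{NetOne} + 2P_{LinkUp}).
∂π/∂P_{NetOne} = 181 − 6P_{NetOne} + 2P_{LinkUp} = 0 ⇒ P_{NetOne} = 181/6 + (1/3)P_{LinkUp}.
Similarly P_{LinkUp} = 92/3 + (1/3)P_{NetOne}.
Substituting the second reaction function into the first: P_{NetOne} = 181/6 + (1/3)(92/3 + (1/3)P_{NetOne}), which gives (8/9)P_{NetOne} = 727/18 ⇒ P_{NetOne} = 45.4375.
Then P_{LinkUp} = 92/3 + (1/3)·45.4375 = 45.8125.
q_{NetOne} = 148 − 3·45.4375 + 2·45.8125 = 103.3125.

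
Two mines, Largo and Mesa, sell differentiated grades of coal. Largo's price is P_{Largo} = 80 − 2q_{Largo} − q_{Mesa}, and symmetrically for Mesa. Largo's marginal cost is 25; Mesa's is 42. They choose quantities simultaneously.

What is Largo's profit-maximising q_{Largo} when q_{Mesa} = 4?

12.75

Mine Largo's profit: π = q_{Largo}(80 − 2q_{Largo} − q_{Mesa}) − 25q_{Largo}.
∂π/∂q_{Largo} = 55 − 4q_{Largo} − q_{Mesa} = 0 ⇒ q_{Largo} = 13.75 − 0.25q_{Mesa}.
At q_{Mesa} = 4: q_{Largo} = 13.75 − 0.25·4 = 12.75.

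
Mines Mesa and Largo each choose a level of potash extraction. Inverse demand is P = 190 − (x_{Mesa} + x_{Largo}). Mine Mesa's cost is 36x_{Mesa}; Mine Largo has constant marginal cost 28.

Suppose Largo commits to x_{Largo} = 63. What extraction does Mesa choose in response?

45.5

Mine Mesa's profit: π = x_{Mesa}(190 − (x_{Mesa} + x_{Largo})) − 36x_{Mesa}.
∂π/∂x_{Mesa} = 154 − 2x_{Mesa} − x_{Largo} = 0, so x_{Mesa} = 77 − 0.5x_{Largo}.
At x_{Largo} = 63: x_{Mesa} = 77 − 0.5·63 = 45.5.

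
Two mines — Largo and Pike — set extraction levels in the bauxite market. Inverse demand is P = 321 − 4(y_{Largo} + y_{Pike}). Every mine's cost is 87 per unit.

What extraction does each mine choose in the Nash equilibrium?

19.5

Mine Largo's profit: π = y_{Largo}(321 − 4(y_{Largo} + y_{Pike})) − 87y_{Largo}.
∂π/∂y_{Largo} = 234 − 8y_{Largo} − 4y_{Pike} = 0, so y_{Largo} = 29.25 − 0.5y_{Pike}.
By symmetry y_{Pike} = y_{Largo}; substituting into the reaction function, 1.5y_{Largo} = 29.25 and y_{Largo} = 19.5.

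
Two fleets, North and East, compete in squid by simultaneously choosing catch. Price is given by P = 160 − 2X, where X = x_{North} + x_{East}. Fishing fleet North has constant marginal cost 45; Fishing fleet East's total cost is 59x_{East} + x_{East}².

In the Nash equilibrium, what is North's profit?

Fishing fleet North's profit: π = x_{North}(160 − 2(x_{North} + x_{East})) − 45x_{North}.
∂π/∂x_{North} = 115 − 4x_{North} − 2x_{East} = 0, so x_{North} = 28.75 − 0.5x_{East}.
For East: ∂π/∂x_{East} = 101 − 6x_{East} − 2x_{North} = 0 ⇒ x_{East} = 101/6 − (1/3)x_{North}.
Substituting the second reaction function into the first: x_{North} = 28.75 − 0.5(101/6 − (1/3)x_{North}), which gives (5/6)x_{North} = 61/3 ⇒ x_{North} = 24.4.
Then x_{East} = 101/6 − (1/3)·24.4 = 8.7.
Price P = 160 − 2·33.1 = 93.8.
North's profit: (93.8 − 45)·24.4 = 1190.72.

1190.72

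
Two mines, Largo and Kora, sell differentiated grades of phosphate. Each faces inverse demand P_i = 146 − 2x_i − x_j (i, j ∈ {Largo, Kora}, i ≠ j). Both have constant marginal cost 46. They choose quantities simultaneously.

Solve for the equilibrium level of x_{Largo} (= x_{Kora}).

20

Mine Largo's profit: π = x_{Largo}(146 − 2x_{Largo} − x_{Kora}) − 46x_{Largo}.
∂π/∂x_{Largo} = 100 − 4x_{Largo} − x_{Kora} = 0 ⇒ x_{Largo} = 25 − 0.25x_{Kora}.
By symmetry x_{Kora} = x_{Largo}; substituting into the reaction function, 1.25x_{Largo} = 25 and x_{Largo} = 20.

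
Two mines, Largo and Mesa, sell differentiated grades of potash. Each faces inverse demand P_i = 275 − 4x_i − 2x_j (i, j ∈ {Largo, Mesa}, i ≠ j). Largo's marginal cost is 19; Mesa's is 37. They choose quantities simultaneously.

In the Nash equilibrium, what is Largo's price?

123.8

Mine Largo's profit: π = x_{Largo}(275 − 4x_{Largo} − 2x_{Mesa}) − 19x_{Largo}.
∂π/∂x_{Largo} = 256 − 8x_{Largo} − 2x_{Mesa} = 0 ⇒ x_{Largo} = 32 − 0.25x_{Mesa}.
Similarly x_{Mesa} = 29.75 − 0.25x_{Largo}.
Substituting the second reaction function into the first: x_{Largo} = 32 − 0.25(29.75 − 0.25x_{Largo}), which gives 0.9375x_{Largo} = 24.5625 ⇒ x_{Largo} = 26.2.
Then x_{Mesa} = 29.75 − 0.25·26.2 = 23.2.
P_{Largo} = 275 − 4·26.2 − 2·23.2 = 123.8.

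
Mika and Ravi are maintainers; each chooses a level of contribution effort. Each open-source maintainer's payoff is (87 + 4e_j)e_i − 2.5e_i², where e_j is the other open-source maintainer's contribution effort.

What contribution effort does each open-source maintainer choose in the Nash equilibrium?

Mika's payoff is (87 + 4e_R)e_M − 2.5e_M².
∂π/∂e_M = 87 + 4e_R − 5e_M = 0, so e_M = 17.4 + 0.8e_R.
The game is symmetric, so in equilibrium e_R = e_M: the reaction function gives 0.2e_M = 17.4, hence e_M = 87.

87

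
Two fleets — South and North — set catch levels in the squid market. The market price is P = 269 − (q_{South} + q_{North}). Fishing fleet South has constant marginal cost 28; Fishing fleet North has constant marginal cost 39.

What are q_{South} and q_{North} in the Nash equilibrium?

Fishing fleet South's profit: π = q_{South}(269 − (q_{South} + q_{North})) − 28q_{South}.
∂π/∂q_{South} = 241 − 2q_{South} − q_{North} = 0, so q_{South} = 120.5 − 0.5q_{North}.
By the same steps for North: q_{North} = 115 − 0.5q_{South}.
Plugging q_{North} into South's best response: q_{South} = 120.5 − 0.5(115 − 0.5q_{South}) ⇒ 0.75q_{South} = 63, so q_{South} = 84.
Then q_{North} = 115 − 0.5·84 = 73.

84, 73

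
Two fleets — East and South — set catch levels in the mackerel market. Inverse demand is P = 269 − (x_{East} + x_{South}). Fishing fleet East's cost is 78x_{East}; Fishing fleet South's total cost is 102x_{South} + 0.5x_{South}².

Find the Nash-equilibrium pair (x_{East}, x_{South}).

81.2, 28.6

Fishing fleet East's profit: π = x_{East}(269 − (x_{East} + x_{South})) − 78x_{East}.
∂π/∂x_{East} = 191 − 2x_{East} − x_{South} = 0, so x_{East} = 95.5 − 0.5x_{South}.
For South: ∂π/∂x_{South} = 167 − 3x_{South} − x_{East} = 0 ⇒ x_{South} = 167/3 − (1/3)x_{East}.
Substituting the second reaction function into the first: x_{East} = 95.5 − 0.5(167/3 − (1/3)x_{East}), which gives (5/6)x_{East} = 203/3 ⇒ x_{East} = 81.2.
Then x_{South} = 167/3 − (1/3)·81.2 = 28.6.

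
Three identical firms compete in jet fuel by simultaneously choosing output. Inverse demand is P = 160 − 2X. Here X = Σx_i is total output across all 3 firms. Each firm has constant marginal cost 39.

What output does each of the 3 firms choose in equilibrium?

15.125

A representative firm's profit is π_i = x_i(160 − 2X) − 39x_i, with X = x_i + Σ_{j≠i} x_j.
First-order condition: 121 − 4x_i − 2Σ_{j≠i} x_j = 0.
In a symmetric equilibrium every firm chooses the same x, so Σ_{j≠i} x_j = 2x. The condition becomes 121 − 8x = 0, giving x = 121/8 = 15.125.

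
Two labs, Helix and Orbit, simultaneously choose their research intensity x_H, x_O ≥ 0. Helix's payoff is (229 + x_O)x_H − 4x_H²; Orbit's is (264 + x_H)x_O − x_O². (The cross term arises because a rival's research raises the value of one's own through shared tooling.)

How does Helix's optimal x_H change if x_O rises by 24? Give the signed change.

Expanding Helix's payoff: 229x_H + x_Ox_H − 4x_H².
∂π/∂x_H = 229 + x_O − 8x_H = 0, so x_H = 28.625 + 0.125x_O.
The reaction-function slope is 0.125, so a 24-unit rise in x_O moves x_H by 0.125 × 24 = 3. Helix's best response rises — the actions are strategic complements.

3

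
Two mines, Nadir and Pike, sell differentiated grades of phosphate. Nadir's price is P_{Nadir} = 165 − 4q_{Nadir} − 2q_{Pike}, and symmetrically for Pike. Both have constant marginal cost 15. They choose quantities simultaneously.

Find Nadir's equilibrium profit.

900

Mine Nadir's profit: π = q_{Nadir}(165 − 4q_{Nadir} − 2q_{Pike}) − 15q_{Nadir}.
∂π/∂q_{Nadir} = 150 − 8q_{Nadir} − 2q_{Pike} = 0 ⇒ q_{Nadir} = 18.75 − 0.25q_{Pike}.
By symmetry q_{Pike} = q_{Nadir}; substituting into the reaction function, 1.25q_{Nadir} = 18.75 and q_{Nadir} = 15.
P_{Nadir} = 165 − 4·15 − 2·15 = 75.
Profit = (75 − 15)·15 = 900.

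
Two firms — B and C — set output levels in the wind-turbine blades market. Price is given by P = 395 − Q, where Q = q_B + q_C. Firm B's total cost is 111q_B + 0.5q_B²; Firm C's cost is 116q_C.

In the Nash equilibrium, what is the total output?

Firm B's profit: π = q_B(395 − (q_B + q_C)) − 111q_B − 0.5q_B².
∂π/∂q_B = 284 − 3q_B − q_C = 0, so q_B = 284/3 − (1/3)q_C.
For C: ∂π/∂q_C = 279 − 2q_C − q_B = 0 ⇒ q_C = 139.5 − 0.5q_B.
Plugging q_C into B's best response: q_B = 284/3 − (1/3)(139.5 − 0.5q_B) ⇒ (5/6)q_B = 289/6, so q_B = 57.8.
Then q_C = 139.5 − 0.5·57.8 = 110.6.
Total output: 57.8 + 110.6 = 168.4.

168.4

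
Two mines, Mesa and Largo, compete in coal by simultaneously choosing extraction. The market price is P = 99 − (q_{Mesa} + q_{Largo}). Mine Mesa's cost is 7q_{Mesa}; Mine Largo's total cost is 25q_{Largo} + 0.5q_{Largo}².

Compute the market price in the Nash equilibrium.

Mine Mesa's profit: π = q_{Mesa}(99 − (q_{Mesa} + q_{Largo})) − 7q_{Mesa}.
∂π/∂q_{Mesa} = 92 − 2q_{Mesa} − q_{Largo} = 0, so q_{Mesa} = 46 − 0.5q_{Largo}.
For Largo: ∂π/∂q_{Largo} = 74 − 3q_{Largo} − q_{Mesa} = 0 ⇒ q_{Largo} = 74/3 − (1/3)q_{Mesa}.
Solving the two reaction functions simultaneously: (1 − (−0.5)(−1/3))q_{Mesa} = 46 − 0.5·(74/3), so (5/6)q_{Mesa} = 101/3 and q_{Mesa} = 40.4.
Then q_{Largo} = 74/3 − (1/3)·40.4 = 11.2.
Equilibrium price: P = 99 − 51.6 = 47.4.

47.4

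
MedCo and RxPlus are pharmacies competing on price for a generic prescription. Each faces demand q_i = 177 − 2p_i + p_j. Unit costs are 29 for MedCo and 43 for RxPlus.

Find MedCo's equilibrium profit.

5242.88

MedCo's profit: π = (p_{MedCo} − 29)(177 − 2p_{MedCo} + p_{RxPlus}).
∂π/∂p_{MedCo} = 235 − 4p_{MedCo} + p_{RxPlus} = 0 ⇒ p_{MedCo} = 58.75 + 0.25p_{RxPlus}.
Similarly p_{RxPlus} = 65.75 + 0.25p_{MedCo}.
Solving the two reaction functions simultaneously: (1 − (0.25)(0.25))p_{MedCo} = 58.75 + 0.25·65.75, so 0.9375p_{MedCo} = 75.1875 and p_{MedCo} = 80.2.
Then p_{RxPlus} = 65.75 + 0.25·80.2 = 85.8.
q_{MedCo} = 177 − 2·80.2 + 85.8 = 102.4.
Profit = (80.2 − 29)·102.4 = 5242.88.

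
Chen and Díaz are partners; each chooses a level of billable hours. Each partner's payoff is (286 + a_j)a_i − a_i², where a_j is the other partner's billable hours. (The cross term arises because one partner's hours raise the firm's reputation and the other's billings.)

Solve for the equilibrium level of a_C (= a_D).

Chen's payoff is (286 + a_D)a_C − a_C².
∂π/∂a_C = 286 + a_D − 2a_C = 0, so a_C = 143 + 0.5a_D.
Setting a_C = a_D in the reaction function: a_C = 143 + 0.5a_C, so a_C = 143 / 0.5 = 286.

286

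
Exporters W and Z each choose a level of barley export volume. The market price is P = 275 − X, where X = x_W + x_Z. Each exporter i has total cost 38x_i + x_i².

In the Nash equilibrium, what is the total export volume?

Exporter W's profit: π = x_W(275 − (x_W + x_Z)) − 38x_W − x_W².
∂π/∂x_W = 237 − 4x_W − x_Z = 0, so x_W = 59.25 − 0.25x_Z.
By symmetry x_Z = x_W; substituting into the reaction function, 1.25x_W = 59.25 and x_W = 47.4.
Total export volume: 47.4 + 47.4 = 94.8.

94.8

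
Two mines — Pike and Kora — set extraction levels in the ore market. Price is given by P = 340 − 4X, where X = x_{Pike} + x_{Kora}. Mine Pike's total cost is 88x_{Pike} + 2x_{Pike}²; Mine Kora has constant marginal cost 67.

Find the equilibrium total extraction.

Mine Pike's profit: π = x_{Pike}(340 − 4(x_{Pike} + x_{Kora})) − 88x_{Pike} − 2x_{Pike}².
∂π/∂x_{Pike} = 252 − 12x_{Pike} − 4x_{Kora} = 0, so x_{Pike} = 21 − (1/3)x_{Kora}.
For Kora: ∂π/∂x_{Kora} = 273 − 8x_{Kora} − 4x_{Pike} = 0 ⇒ x_{Kora} = 34.125 − 0.5x_{Pike}.
Plugging x_{Kora} into Pike's best response: x_{Pike} = 21 − (1/3)(34.125 − 0.5x_{Pike}) ⇒ (5/6)x_{Pike} = 9.625, so x_{Pike} = 11.55.
Then x_{Kora} = 34.125 − 0.5·11.55 = 28.35.
Total extraction: 11.55 + 28.35 = 39.9.

39.9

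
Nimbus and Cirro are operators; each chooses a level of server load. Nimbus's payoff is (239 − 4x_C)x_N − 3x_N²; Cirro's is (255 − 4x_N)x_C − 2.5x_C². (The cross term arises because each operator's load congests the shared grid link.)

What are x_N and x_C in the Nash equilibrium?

Expanding Nimbus's payoff: 239x_N − 4x_Cx_N − 3x_N².
∂π/∂x_N = 239 − 4x_C − 6x_N = 0, so x_N = 239/6 − (2/3)x_C.
Likewise for Cirro: x_C = 51 − 0.8x_N.
Plugging x_C into Nimbus's best response: x_N = 239/6 − (2/3)(51 − 0.8x_N) ⇒ (7/15)x_N = 35/6, so x_N = 12.5.
Then x_C = 51 − 0.8·12.5 = 41.

12.5, 41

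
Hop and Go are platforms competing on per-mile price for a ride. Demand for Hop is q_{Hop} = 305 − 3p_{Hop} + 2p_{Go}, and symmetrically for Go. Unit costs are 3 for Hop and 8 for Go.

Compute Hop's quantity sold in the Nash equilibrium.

229.3125

Hop's profit: π = (p_{Hop} − 3)(305 − 3p_{Hop} + 2p_{Go}).
∂π/∂p_{Hop} = 314 − 6p_{Hop} + 2p_{Go} = 0 ⇒ p_{Hop} = 157/3 + (1/3)p_{Go}.
Similarly p_{Go} = 329/6 + (1/3)p_{Hop}.
Substituting the second reaction function into the first: p_{Hop} = 157/3 + (1/3)(329/6 + (1/3)p_{Hop}), which gives (8/9)p_{Hop} = 1271/18 ⇒ p_{Hop} = 79.4375.
Then p_{Go} = 329/6 + (1/3)·79.4375 = 81.3125.
q_{Hop} = 305 − 3·79.4375 + 2·81.3125 = 229.3125.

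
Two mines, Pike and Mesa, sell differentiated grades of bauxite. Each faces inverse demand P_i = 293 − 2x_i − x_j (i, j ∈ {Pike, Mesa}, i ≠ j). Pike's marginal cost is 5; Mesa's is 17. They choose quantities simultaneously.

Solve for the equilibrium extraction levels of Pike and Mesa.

Mine Pike's profit: π = x_{Pike}(293 − 2x_{Pike} − x_{Mesa}) − 5x_{Pike}.
∂π/∂x_{Pike} = 288 − 4x_{Pike} − x_{Mesa} = 0 ⇒ x_{Pike} = 72 − 0.25x_{Mesa}.
Similarly x_{Mesa} = 69 − 0.25x_{Pike}.
Plugging x_{Mesa} into Pike's best response: x_{Pike} = 72 − 0.25(69 − 0.25x_{Pike}) ⇒ 0.9375x_{Pike} = 54.75, so x_{Pike} = 58.4.
Then x_{Mesa} = 69 − 0.25·58.4 = 54.4.

58.4, 54.4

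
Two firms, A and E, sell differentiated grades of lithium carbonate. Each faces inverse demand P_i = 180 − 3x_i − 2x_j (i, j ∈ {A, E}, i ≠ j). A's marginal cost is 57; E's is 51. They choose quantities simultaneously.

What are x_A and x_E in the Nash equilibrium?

15, 16.5

Firm A's profit: π = x_A(180 − 3x_A − 2x_E) − 57x_A.
∂π/∂x_A = 123 − 6x_A − 2x_E = 0 ⇒ x_A = 20.5 − (1/3)x_E.
Similarly x_E = 21.5 − (1/3)x_A.
Solving the two reaction functions simultaneously: (1 − (−1/3)(−1/3))x_A = 20.5 − (1/3)·21.5, so (8/9)x_A = 40/3 and x_A = 15.
Then x_E = 21.5 − (1/3)·15 = 16.5.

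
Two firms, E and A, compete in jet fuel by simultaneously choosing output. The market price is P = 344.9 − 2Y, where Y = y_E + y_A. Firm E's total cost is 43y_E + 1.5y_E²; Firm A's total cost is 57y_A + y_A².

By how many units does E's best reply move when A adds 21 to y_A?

Firm E's profit: π = y_E(344.9 − 2(y_E + y_A)) − 43y_E − 1.5y_E².
∂π/∂y_E = 301.9 − 7y_E − 2y_A = 0, so y_E = 3019/70 − (2/7)y_A.
The reaction-function slope is −2/7, so a 21-unit rise in y_A moves y_E by −2/7 × 21 = −6. E's best response falls — the actions are strategic substitutes.

-6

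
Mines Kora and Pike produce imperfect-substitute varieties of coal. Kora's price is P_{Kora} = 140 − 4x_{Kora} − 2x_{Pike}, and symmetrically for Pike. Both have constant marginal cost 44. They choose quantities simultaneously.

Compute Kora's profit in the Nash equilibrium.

368.64

Mine Kora's profit: π = x_{Kora}(140 − 4x_{Kora} − 2x_{Pike}) − 44x_{Kora}.
∂π/∂x_{Kora} = 96 − 8x_{Kora} − 2x_{Pike} = 0 ⇒ x_{Kora} = 12 − 0.25x_{Pike}.
The game is symmetric, so in equilibrium x_{Pike} = x_{Kora}: the reaction function gives 1.25x_{Kora} = 12, hence x_{Kora} = 9.6.
P_{Kora} = 140 − 4·9.6 − 2·9.6 = 82.4.
Profit = (82.4 − 44)·9.6 = 368.64.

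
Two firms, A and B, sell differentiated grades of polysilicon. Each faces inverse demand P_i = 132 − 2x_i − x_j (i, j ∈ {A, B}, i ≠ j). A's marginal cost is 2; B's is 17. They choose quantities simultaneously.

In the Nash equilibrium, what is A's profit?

1458

Firm A's profit: π = x_A(132 − 2x_A − x_B) − 2x_A.
∂π/∂x_A = 130 − 4x_A − x_B = 0 ⇒ x_A = 32.5 − 0.25x_B.
Similarly x_B = 28.75 − 0.25x_A.
Solving the two reaction functions simultaneously: (1 − (−0.25)(−0.25))x_A = 32.5 − 0.25·28.75, so 0.9375x_A = 25.3125 and x_A = 27.
Then x_B = 28.75 − 0.25·27 = 22.
P_A = 132 − 2·27 − 22 = 56.
Profit = (56 − 2)·27 = 1458.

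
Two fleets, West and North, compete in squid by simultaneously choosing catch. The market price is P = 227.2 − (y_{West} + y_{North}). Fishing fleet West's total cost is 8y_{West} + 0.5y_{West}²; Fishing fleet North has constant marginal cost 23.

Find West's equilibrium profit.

Fishing fleet West's profit: π = y_{West}(227.2 − (y_{West} + y_{North})) − 8y_{West} − 0.5y_{West}².
∂π/∂y_{West} = 219.2 − 3y_{West} − y_{North} = 0, so y_{West} = 1096/15 − (1/3)y_{North}.
For North: ∂π/∂y_{North} = 204.2 − 2y_{North} − y_{West} = 0 ⇒ y_{North} = 102.1 − 0.5y_{West}.
Solving the two reaction functions simultaneously: (1 − (−1/3)(−0.5))y_{West} = 1096/15 − (1/3)·102.1, so (5/6)y_{West} = 1171/30 and y_{West} = 46.84.
Then y_{North} = 102.1 − 0.5·46.84 = 78.68.
Price P = 227.2 − 125.52 = 101.68.
West's profit: (101.68 − 8)·46.84 − 0.5(46.84)² = 3290.9784.

3290.9784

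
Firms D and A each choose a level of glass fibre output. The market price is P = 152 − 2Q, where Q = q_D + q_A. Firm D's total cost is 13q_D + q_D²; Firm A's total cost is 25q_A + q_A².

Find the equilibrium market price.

85.5

Firm D's profit: π = q_D(152 − 2(q_D + q_A)) − 13q_D − q_D².
∂π/∂q_D = 139 − 6q_D − 2q_A = 0, so q_D = 139/6 − (1/3)q_A.
By the same steps for A: q_A = 127/6 − (1/3)q_D.
Substituting the second reaction function into the first: q_D = 139/6 − (1/3)(127/6 − (1/3)q_D), which gives (8/9)q_D = 145/9 ⇒ q_D = 18.125.
Then q_A = 127/6 − (1/3)·18.125 = 15.125.
Equilibrium price: P = 152 − 2·33.25 = 85.5.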